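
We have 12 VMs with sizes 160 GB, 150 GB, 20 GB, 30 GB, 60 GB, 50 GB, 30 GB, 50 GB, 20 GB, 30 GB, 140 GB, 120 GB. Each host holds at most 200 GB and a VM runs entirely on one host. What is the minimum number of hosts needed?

Total = 160 + 150 + 140 + 120 + 60 + 50 + 50 + 30 + 30 + 30 + 20 + 20 = 860 GB.
Lower bound: ⌈860/200⌉ = 5 hosts.
A packing using 5 hosts:
  host 1: 160 + 30 = 190
  host 2: 150 + 50 = 200
  host 3: 140 + 60 = 200
  host 4: 120 + 50 + 30 = 200
  host 5: 30 + 20 + 20 = 70
This matches the lower bound, so 5 is optimal.

5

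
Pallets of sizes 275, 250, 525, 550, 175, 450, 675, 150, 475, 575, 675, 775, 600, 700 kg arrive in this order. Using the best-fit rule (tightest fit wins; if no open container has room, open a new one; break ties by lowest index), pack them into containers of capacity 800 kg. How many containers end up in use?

11

  275 → container 1 (new)  [load 275/800]
  250 → container 1  [load 525/800]
  525 → container 2 (new)  [load 525/800]
  550 → container 3 (new)  [load 550/800]
  175 → container 3  [load 725/800]
  450 → container 4 (new)  [load 450/800]
  675 → container 5 (new)  [load 675/800]
  150 → container 1  [load 675/800]
  475 → container 6 (new)  [load 475/800]
  575 → container 7 (new)  [load 575/800]
  675 → container 8 (new)  [load 675/800]
  775 → container 9 (new)  [load 775/800]
  600 → container 10 (new)  [load 600/800]
  700 → container 11 (new)  [load 700/800]
11 containers opened.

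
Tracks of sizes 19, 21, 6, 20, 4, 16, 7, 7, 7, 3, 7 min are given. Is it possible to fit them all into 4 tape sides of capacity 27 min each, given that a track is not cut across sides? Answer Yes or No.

No

Total = 117 min; ⌈117/27⌉ = 5.
At least 5 tape sides are required, but only 4 are allowed.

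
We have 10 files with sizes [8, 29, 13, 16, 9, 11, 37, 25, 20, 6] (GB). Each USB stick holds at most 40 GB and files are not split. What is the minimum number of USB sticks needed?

5

Total = 37 + 29 + 25 + 20 + 16 + 13 + 11 + 9 + 8 + 6 = 174 GB.
Lower bound: ⌈174/40⌉ = 5 USB sticks.
A packing using 5 USB sticks:
  USB stick 1: 37 = 37
  USB stick 2: 29 + 11 = 40
  USB stick 3: 25 + 13 = 38
  USB stick 4: 20 + 16 = 36
  USB stick 5: 9 + 8 + 6 = 23
This matches the lower bound, so 5 is optimal.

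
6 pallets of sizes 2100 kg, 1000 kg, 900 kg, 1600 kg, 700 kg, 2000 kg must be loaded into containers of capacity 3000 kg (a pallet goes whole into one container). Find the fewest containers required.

3

Total = 2100 + 2000 + 1600 + 1000 + 900 + 700 = 8300 kg.
Lower bound: ⌈8300/3000⌉ = 3 containers.
A packing using 3 containers:
  container 1: 2100 + 900 = 3000
  container 2: 2000 + 1000 = 3000
  container 3: 1600 + 700 = 2300
This matches the lower bound, so 3 is optimal.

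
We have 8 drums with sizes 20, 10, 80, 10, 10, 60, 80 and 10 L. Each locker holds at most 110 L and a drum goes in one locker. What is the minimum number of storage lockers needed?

3

Total = 80 + 80 + 60 + 20 + 10 + 10 + 10 + 10 = 280 L.
Lower bound: ⌈280/110⌉ = 3 storage lockers.
A packing using 3 storage lockers:
  locker 1: 80 + 20 + 10 = 110
  locker 2: 80 + 10 + 10 + 10 = 110
  locker 3: 60 = 60
This matches the lower bound, so 3 is optimal.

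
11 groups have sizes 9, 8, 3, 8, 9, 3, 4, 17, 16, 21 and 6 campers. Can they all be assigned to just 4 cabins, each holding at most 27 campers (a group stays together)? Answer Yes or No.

A valid assignment using 4 cabins:
  cabin 1: 21 + 6 = 27
  cabin 2: 17 + 9 = 26
  cabin 3: 16 + 9 = 25
  cabin 4: 8 + 8 + 4 + 3 + 3 = 26
Every load is within 27 campers, so 4 cabins suffice.

Yes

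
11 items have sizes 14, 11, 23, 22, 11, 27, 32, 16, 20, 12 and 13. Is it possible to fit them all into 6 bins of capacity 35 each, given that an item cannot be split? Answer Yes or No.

Total = 201; ⌈201/35⌉ = 6.
The bound of 6 does not rule out 6, but exhaustive search shows no assignment into 6 bins of capacity 35 exists — the minimum is 7.

No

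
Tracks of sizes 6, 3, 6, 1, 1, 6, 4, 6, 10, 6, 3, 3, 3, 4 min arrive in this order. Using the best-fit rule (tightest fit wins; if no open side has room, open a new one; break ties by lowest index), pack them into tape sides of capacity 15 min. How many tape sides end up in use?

5

  6 → side 1 (new)  [load 6/15]
  3 → side 1  [load 9/15]
  6 → side 1  [load 15/15]
  1 → side 2 (new)  [load 1/15]
  1 → side 2  [load 2/15]
  6 → side 2  [load 8/15]
  4 → side 2  [load 12/15]
  6 → side 3 (new)  [load 6/15]
  10 → side 4 (new)  [load 10/15]
  6 → side 3  [load 12/15]
  3 → side 2  [load 15/15]
  3 → side 3  [load 15/15]
  3 → side 4  [load 13/15]
  4 → side 5 (new)  [load 4/15]
5 tape sides opened.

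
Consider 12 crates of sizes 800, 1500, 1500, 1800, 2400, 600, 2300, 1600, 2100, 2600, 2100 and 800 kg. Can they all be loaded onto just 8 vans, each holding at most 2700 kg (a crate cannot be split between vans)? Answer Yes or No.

No

Total = 20100 kg; ⌈20100/2700⌉ = 8.
9 crates each exceed half the capacity and cannot share a van, forcing at least 9 vans.
At least 9 vans are required, but only 8 are allowed.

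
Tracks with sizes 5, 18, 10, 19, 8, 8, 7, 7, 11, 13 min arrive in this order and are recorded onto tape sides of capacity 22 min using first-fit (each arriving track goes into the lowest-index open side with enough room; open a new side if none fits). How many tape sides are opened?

  5 → side 1 (new)  [load 5/22]
  18 → side 2 (new)  [load 18/22]
  10 → side 1  [load 15/22]
  19 → side 3 (new)  [load 19/22]
  8 → side 4 (new)  [load 8/22]
  8 → side 4  [load 16/22]
  7 → side 1  [load 22/22]
  7 → side 5 (new)  [load 7/22]
  11 → side 5  [load 18/22]
  13 → side 6 (new)  [load 13/22]
6 tape sides opened.

6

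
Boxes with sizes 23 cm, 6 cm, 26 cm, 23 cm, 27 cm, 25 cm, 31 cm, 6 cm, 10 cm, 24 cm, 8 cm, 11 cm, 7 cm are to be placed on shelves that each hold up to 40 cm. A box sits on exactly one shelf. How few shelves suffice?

Total = 31 + 27 + 26 + 25 + 24 + 23 + 23 + 11 + 10 + 8 + 7 + 6 + 6 = 227 cm.
Lower bound: ⌈227/40⌉ = 6 shelves.
Also, 7 boxes each exceed 20 cm, and no two of those can share a shelf, so at least 7 shelves are needed.
A packing using 7 shelves:
  shelf 1: 31 + 8 = 39
  shelf 2: 27 + 11 = 38
  shelf 3: 26 + 10 = 36
  shelf 4: 25 + 7 + 6 = 38
  shelf 5: 24 + 6 = 30
  shelf 6: 23 = 23
  shelf 7: 23 = 23
This matches the lower bound, so 7 is optimal.

7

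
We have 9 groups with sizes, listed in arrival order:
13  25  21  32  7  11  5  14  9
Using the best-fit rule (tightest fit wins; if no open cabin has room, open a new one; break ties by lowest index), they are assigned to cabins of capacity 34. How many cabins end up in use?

  13 → cabin 1 (new)  [load 13/34]
  25 → cabin 2 (new)  [load 25/34]
  21 → cabin 1  [load 34/34]
  32 → cabin 3 (new)  [load 32/34]
  7 → cabin 2  [load 32/34]
  11 → cabin 4 (new)  [load 11/34]
  5 → cabin 4  [load 16/34]
  14 → cabin 4  [load 30/34]
  9 → cabin 5 (new)  [load 9/34]
5 cabins opened.

5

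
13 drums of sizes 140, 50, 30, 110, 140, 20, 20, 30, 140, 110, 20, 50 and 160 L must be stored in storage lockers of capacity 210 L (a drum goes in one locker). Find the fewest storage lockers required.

Total = 160 + 140 + 140 + 140 + 110 + 110 + 50 + 50 + 30 + 30 + 20 + 20 + 20 = 1020 L.
Lower bound: ⌈1020/210⌉ = 5 storage lockers.
Also, 6 drums each exceed 105 L, and no two of those can share a locker, so at least 6 storage lockers are needed.
A packing using 6 storage lockers:
  locker 1: 160 + 50 = 210
  locker 2: 140 + 50 + 20 = 210
  locker 3: 140 + 30 + 30 = 200
  locker 4: 140 + 20 + 20 = 180
  locker 5: 110 = 110
  locker 6: 110 = 110
This matches the lower bound, so 6 is optimal.

6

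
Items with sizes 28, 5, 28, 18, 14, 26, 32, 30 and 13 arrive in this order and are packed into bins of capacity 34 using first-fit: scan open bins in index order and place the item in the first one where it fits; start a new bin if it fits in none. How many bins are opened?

7

  28 → bin 1 (new)  [load 28/34]
  5 → bin 1  [load 33/34]
  28 → bin 2 (new)  [load 28/34]
  18 → bin 3 (new)  [load 18/34]
  14 → bin 3  [load 32/34]
  26 → bin 4 (new)  [load 26/34]
  32 → bin 5 (new)  [load 32/34]
  30 → bin 6 (new)  [load 30/34]
  13 → bin 7 (new)  [load 13/34]
7 bins opened.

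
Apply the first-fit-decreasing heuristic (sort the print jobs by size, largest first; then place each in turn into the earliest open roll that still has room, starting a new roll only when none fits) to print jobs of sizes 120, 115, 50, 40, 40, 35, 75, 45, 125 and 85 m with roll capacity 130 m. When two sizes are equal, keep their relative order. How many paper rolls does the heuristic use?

6

Sorted descending: 125, 120, 115, 85, 75, 50, 45, 40, 40, 35.
  125 → roll 1 (new)  [load 125/130]
  120 → roll 2 (new)  [load 120/130]
  115 → roll 3 (new)  [load 115/130]
  85 → roll 4 (new)  [load 85/130]
  75 → roll 5 (new)  [load 75/130]
  50 → roll 5  [load 125/130]
  45 → roll 4  [load 130/130]
  40 → roll 6 (new)  [load 40/130]
  40 → roll 6  [load 80/130]
  35 → roll 6  [load 115/130]
6 paper rolls opened.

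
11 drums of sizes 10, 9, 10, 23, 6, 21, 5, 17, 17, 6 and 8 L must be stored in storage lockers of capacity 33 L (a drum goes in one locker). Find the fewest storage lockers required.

Total = 23 + 21 + 17 + 17 + 10 + 10 + 9 + 8 + 6 + 6 + 5 = 132 L.
Lower bound: ⌈132/33⌉ = 4 storage lockers.
A packing using 5 storage lockers:
  locker 1: 23 + 10 = 33
  locker 2: 21 + 10 = 31
  locker 3: 17 + 9 + 6 = 32
  locker 4: 17 + 8 + 6 = 31
  locker 5: 5 = 5
No arrangement into 4 storage lockers stays within capacity, so 5 is optimal.

5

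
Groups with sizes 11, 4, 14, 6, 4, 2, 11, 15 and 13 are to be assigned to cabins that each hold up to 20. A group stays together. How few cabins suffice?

Total = 15 + 14 + 13 + 11 + 11 + 6 + 4 + 4 + 2 = 80.
Lower bound: ⌈80/20⌉ = 4 cabins.
Also, 5 groups each exceed 10, and no two of those can share a cabin, so at least 5 cabins are needed.
A packing using 5 cabins:
  cabin 1: 15 + 4 = 19
  cabin 2: 14 + 6 = 20
  cabin 3: 13 + 4 + 2 = 19
  cabin 4: 11 = 11
  cabin 5: 11 = 11
This matches the lower bound, so 5 is optimal.

5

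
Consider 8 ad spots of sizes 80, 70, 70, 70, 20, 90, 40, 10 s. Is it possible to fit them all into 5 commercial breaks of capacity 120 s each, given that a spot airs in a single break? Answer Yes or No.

Yes

A valid assignment using 5 commercial breaks:
  break 1: 90 + 20 + 10 = 120
  break 2: 80 + 40 = 120
  break 3: 70 = 70
  break 4: 70 = 70
  break 5: 70 = 70
Every load is within 120 s, so 5 commercial breaks suffice.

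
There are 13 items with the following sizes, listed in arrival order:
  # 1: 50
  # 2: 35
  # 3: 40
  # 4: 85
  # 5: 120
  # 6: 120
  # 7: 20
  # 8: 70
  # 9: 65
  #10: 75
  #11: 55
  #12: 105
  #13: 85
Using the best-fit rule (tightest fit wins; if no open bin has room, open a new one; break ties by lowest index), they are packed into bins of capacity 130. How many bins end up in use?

9

  50 → bin 1 (new)  [load 50/130]
  35 → bin 1  [load 85/130]
  40 → bin 1  [load 125/130]
  85 → bin 2 (new)  [load 85/130]
  120 → bin 3 (new)  [load 120/130]
  120 → bin 4 (new)  [load 120/130]
  20 → bin 2  [load 105/130]
  70 → bin 5 (new)  [load 70/130]
  65 → bin 6 (new)  [load 65/130]
  75 → bin 7 (new)  [load 75/130]
  55 → bin 7  [load 130/130]
  105 → bin 8 (new)  [load 105/130]
  85 → bin 9 (new)  [load 85/130]
9 bins opened.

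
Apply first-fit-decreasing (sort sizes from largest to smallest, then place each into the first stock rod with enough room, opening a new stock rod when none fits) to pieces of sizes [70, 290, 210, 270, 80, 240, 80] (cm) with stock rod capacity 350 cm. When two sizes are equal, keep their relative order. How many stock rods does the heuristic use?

Sorted descending: 290, 270, 240, 210, 80, 80, 70.
  290 → stock rod 1 (new)  [load 290/350]
  270 → stock rod 2 (new)  [load 270/350]
  240 → stock rod 3 (new)  [load 240/350]
  210 → stock rod 4 (new)  [load 210/350]
  80 → stock rod 2  [load 350/350]
  80 → stock rod 3  [load 320/350]
  70 → stock rod 4  [load 280/350]
4 stock rods opened.

4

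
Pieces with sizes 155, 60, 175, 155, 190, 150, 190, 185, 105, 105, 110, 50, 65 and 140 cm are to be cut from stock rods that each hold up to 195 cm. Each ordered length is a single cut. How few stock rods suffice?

Total = 190 + 190 + 185 + 175 + 155 + 155 + 150 + 140 + 110 + 105 + 105 + 65 + 60 + 50 = 1835 cm.
Lower bound: ⌈1835/195⌉ = 10 stock rods.
Also, 11 pieces each exceed 195/2 cm, and no two of those can share a stock rod, so at least 11 stock rods are needed.
A packing using 11 stock rods:
  stock rod 1: 190 = 190
  stock rod 2: 190 = 190
  stock rod 3: 185 = 185
  stock rod 4: 175 = 175
  stock rod 5: 155 = 155
  stock rod 6: 155 = 155
  stock rod 7: 150 = 150
  stock rod 8: 140 + 50 = 190
  stock rod 9: 110 + 65 = 175
  stock rod 10: 105 + 60 = 165
  stock rod 11: 105 = 105
This matches the lower bound, so 11 is optimal.

11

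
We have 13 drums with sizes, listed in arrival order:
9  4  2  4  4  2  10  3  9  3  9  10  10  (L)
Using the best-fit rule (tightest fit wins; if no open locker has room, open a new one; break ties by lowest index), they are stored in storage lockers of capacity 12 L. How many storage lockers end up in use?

  9 → locker 1 (new)  [load 9/12]
  4 → locker 2 (new)  [load 4/12]
  2 → locker 1  [load 11/12]
  4 → locker 2  [load 8/12]
  4 → locker 2  [load 12/12]
  2 → locker 3 (new)  [load 2/12]
  10 → locker 3  [load 12/12]
  3 → locker 4 (new)  [load 3/12]
  9 → locker 4  [load 12/12]
  3 → locker 5 (new)  [load 3/12]
  9 → locker 5  [load 12/12]
  10 → locker 6 (new)  [load 10/12]
  10 → locker 7 (new)  [load 10/12]
7 storage lockers opened.

7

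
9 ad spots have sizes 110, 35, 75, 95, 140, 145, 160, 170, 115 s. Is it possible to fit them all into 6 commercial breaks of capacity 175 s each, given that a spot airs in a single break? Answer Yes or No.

Total = 1045 s; ⌈1045/175⌉ = 6.
7 ad spots each exceed half the capacity and cannot share a break, forcing at least 7 commercial breaks.
At least 7 commercial breaks are required, but only 6 are allowed.

No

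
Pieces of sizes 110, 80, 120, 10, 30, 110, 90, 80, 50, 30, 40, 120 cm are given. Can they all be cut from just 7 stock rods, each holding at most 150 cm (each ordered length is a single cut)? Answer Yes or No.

A valid assignment using 7 stock rods:
  stock rod 1: 120 + 30 = 150
  stock rod 2: 120 + 30 = 150
  stock rod 3: 110 + 40 = 150
  stock rod 4: 110 + 10 = 120
  stock rod 5: 90 + 50 = 140
  stock rod 6: 80 = 80
  stock rod 7: 80 = 80
Every load is within 150 cm, so 7 stock rods suffice.

Yes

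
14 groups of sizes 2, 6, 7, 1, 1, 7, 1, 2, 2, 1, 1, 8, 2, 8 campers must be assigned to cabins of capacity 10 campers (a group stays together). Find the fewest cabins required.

5

Total = 8 + 8 + 7 + 7 + 6 + 2 + 2 + 2 + 2 + 1 + 1 + 1 + 1 + 1 = 49 campers.
Lower bound: ⌈49/10⌉ = 5 cabins.
A packing using 5 cabins:
  cabin 1: 8 + 2 = 10
  cabin 2: 8 + 2 = 10
  cabin 3: 7 + 2 + 1 = 10
  cabin 4: 7 + 2 + 1 = 10
  cabin 5: 6 + 1 + 1 + 1 = 9
This matches the lower bound, so 5 is optimal.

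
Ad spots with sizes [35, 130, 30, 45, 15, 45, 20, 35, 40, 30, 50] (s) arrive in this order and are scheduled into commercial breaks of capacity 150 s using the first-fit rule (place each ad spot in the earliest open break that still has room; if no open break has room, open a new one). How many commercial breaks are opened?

4

  35 → break 1 (new)  [load 35/150]
  130 → break 2 (new)  [load 130/150]
  30 → break 1  [load 65/150]
  45 → break 1  [load 110/150]
  15 → break 1  [load 125/150]
  45 → break 3 (new)  [load 45/150]
  20 → break 1  [load 145/150]
  35 → break 3  [load 80/150]
  40 → break 3  [load 120/150]
  30 → break 3  [load 150/150]
  50 → break 4 (new)  [load 50/150]
4 commercial breaks opened.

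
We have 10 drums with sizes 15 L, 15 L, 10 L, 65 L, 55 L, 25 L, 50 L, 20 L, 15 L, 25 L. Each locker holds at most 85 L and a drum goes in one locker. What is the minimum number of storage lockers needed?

4

Total = 65 + 55 + 50 + 25 + 25 + 20 + 15 + 15 + 15 + 10 = 295 L.
Lower bound: ⌈295/85⌉ = 4 storage lockers.
A packing using 4 storage lockers:
  locker 1: 65 + 20 = 85
  locker 2: 55 + 25 = 80
  locker 3: 50 + 25 + 10 = 85
  locker 4: 15 + 15 + 15 = 45
This matches the lower bound, so 4 is optimal.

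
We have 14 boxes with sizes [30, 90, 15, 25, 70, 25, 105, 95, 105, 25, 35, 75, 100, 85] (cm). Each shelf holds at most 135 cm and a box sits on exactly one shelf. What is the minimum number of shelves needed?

Total = 105 + 105 + 100 + 95 + 90 + 85 + 75 + 70 + 35 + 30 + 25 + 25 + 25 + 15 = 880 cm.
Lower bound: ⌈880/135⌉ = 7 shelves.
Also, 8 boxes each exceed 135/2 cm, and no two of those can share a shelf, so at least 8 shelves are needed.
A packing using 8 shelves:
  shelf 1: 105 + 30 = 135
  shelf 2: 105 + 25 = 130
  shelf 3: 100 + 35 = 135
  shelf 4: 95 + 25 + 15 = 135
  shelf 5: 90 + 25 = 115
  shelf 6: 85 = 85
  shelf 7: 75 = 75
  shelf 8: 70 = 70
This matches the lower bound, so 8 is optimal.

8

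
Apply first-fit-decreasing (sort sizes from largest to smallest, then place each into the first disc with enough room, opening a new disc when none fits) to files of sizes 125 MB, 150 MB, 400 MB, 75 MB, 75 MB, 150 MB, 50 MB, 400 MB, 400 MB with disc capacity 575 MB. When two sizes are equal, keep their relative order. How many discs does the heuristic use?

Sorted descending: 400, 400, 400, 150, 150, 125, 75, 75, 50.
  400 → disc 1 (new)  [load 400/575]
  400 → disc 2 (new)  [load 400/575]
  400 → disc 3 (new)  [load 400/575]
  150 → disc 1  [load 550/575]
  150 → disc 2  [load 550/575]
  125 → disc 3  [load 525/575]
  75 → disc 4 (new)  [load 75/575]
  75 → disc 4  [load 150/575]
  50 → disc 3  [load 575/575]
4 discs opened.

4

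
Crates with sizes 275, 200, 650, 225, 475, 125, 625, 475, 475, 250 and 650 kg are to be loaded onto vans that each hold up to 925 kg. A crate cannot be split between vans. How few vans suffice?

Total = 650 + 650 + 625 + 475 + 475 + 475 + 275 + 250 + 225 + 200 + 125 = 4425 kg.
Lower bound: ⌈4425/925⌉ = 5 vans.
Also, 6 crates each exceed 925/2 kg, and no two of those can share a van, so at least 6 vans are needed.
A packing using 6 vans:
  van 1: 650 + 275 = 925
  van 2: 650 + 250 = 900
  van 3: 625 + 225 = 850
  van 4: 475 + 200 + 125 = 800
  van 5: 475 = 475
  van 6: 475 = 475
This matches the lower bound, so 6 is optimal.

6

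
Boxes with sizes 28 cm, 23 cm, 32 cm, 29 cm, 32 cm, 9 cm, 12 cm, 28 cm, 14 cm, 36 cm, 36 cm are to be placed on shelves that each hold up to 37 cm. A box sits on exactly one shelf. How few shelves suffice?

Total = 36 + 36 + 32 + 32 + 29 + 28 + 28 + 23 + 14 + 12 + 9 = 279 cm.
Lower bound: ⌈279/37⌉ = 8 shelves.
A packing using 9 shelves:
  shelf 1: 36 = 36
  shelf 2: 36 = 36
  shelf 3: 32 = 32
  shelf 4: 32 = 32
  shelf 5: 29 = 29
  shelf 6: 28 + 9 = 37
  shelf 7: 28 = 28
  shelf 8: 23 + 14 = 37
  shelf 9: 12 = 12
No arrangement into 8 shelves stays within capacity, so 9 is optimal.

9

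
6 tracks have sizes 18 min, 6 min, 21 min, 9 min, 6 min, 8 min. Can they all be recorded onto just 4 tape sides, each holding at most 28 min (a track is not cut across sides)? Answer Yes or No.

A valid assignment using 3 tape sides:
  side 1: 21 + 6 = 27
  side 2: 18 + 9 = 27
  side 3: 8 + 6 = 14
That uses only 3 ≤ 4, so 4 tape sides are enough.

Yes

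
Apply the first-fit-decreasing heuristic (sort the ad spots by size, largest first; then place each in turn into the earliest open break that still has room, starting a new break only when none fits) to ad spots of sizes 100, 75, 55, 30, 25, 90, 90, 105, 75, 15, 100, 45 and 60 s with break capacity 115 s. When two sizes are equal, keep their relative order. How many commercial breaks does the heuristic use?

9

Sorted descending: 105, 100, 100, 90, 90, 75, 75, 60, 55, 45, 30, 25, 15.
  105 → break 1 (new)  [load 105/115]
  100 → break 2 (new)  [load 100/115]
  100 → break 3 (new)  [load 100/115]
  90 → break 4 (new)  [load 90/115]
  90 → break 5 (new)  [load 90/115]
  75 → break 6 (new)  [load 75/115]
  75 → break 7 (new)  [load 75/115]
  60 → break 8 (new)  [load 60/115]
  55 → break 8  [load 115/115]
  45 → break 9 (new)  [load 45/115]
  30 → break 6  [load 105/115]
  25 → break 4  [load 115/115]
  15 → break 2  [load 115/115]
9 commercial breaks opened.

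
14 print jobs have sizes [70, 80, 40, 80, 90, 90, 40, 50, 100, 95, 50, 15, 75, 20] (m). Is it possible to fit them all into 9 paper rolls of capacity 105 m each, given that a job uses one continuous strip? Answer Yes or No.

No

Total = 895 m; ⌈895/105⌉ = 9.
The bound of 9 does not rule out 9, but exhaustive search shows no assignment into 9 paper rolls of capacity 105 m exists — the minimum is 10.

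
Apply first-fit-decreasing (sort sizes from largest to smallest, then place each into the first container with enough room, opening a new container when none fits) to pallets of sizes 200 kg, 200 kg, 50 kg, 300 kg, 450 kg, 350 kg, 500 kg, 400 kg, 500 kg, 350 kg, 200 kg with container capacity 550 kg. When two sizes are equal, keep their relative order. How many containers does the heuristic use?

7

Sorted descending: 500, 500, 450, 400, 350, 350, 300, 200, 200, 200, 50.
  500 → container 1 (new)  [load 500/550]
  500 → container 2 (new)  [load 500/550]
  450 → container 3 (new)  [load 450/550]
  400 → container 4 (new)  [load 400/550]
  350 → container 5 (new)  [load 350/550]
  350 → container 6 (new)  [load 350/550]
  300 → container 7 (new)  [load 300/550]
  200 → container 5  [load 550/550]
  200 → container 6  [load 550/550]
  200 → container 7  [load 500/550]
  50 → container 1  [load 550/550]
7 containers opened.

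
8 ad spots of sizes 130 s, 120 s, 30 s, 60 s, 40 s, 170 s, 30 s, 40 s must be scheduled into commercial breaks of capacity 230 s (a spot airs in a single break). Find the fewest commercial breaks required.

3

Total = 170 + 130 + 120 + 60 + 40 + 40 + 30 + 30 = 620 s.
Lower bound: ⌈620/230⌉ = 3 commercial breaks.
A packing using 3 commercial breaks:
  break 1: 170 + 60 = 230
  break 2: 130 + 40 + 40 = 210
  break 3: 120 + 30 + 30 = 180
This matches the lower bound, so 3 is optimal.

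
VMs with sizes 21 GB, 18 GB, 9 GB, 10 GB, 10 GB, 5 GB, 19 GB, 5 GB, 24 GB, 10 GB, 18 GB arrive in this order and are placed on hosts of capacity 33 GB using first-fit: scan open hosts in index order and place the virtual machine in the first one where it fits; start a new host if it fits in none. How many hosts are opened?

5

  21 → host 1 (new)  [load 21/33]
  18 → host 2 (new)  [load 18/33]
  9 → host 1  [load 30/33]
  10 → host 2  [load 28/33]
  10 → host 3 (new)  [load 10/33]
  5 → host 2  [load 33/33]
  19 → host 3  [load 29/33]
  5 → host 4 (new)  [load 5/33]
  24 → host 4  [load 29/33]
  10 → host 5 (new)  [load 10/33]
  18 → host 5  [load 28/33]
5 hosts opened.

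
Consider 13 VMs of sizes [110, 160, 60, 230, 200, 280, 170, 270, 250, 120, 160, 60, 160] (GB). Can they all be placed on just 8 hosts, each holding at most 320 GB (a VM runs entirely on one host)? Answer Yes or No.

A valid assignment using 8 hosts:
  host 1: 280 = 280
  host 2: 270 = 270
  host 3: 250 + 60 = 310
  host 4: 230 + 60 = 290
  host 5: 200 + 120 = 320
  host 6: 170 + 110 = 280
  host 7: 160 + 160 = 320
  host 8: 160 = 160
Every load is within 320 GB, so 8 hosts suffice.

Yes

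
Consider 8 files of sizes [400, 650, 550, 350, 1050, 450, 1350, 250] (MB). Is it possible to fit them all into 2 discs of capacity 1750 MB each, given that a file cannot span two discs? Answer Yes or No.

No

Total = 5050 MB; ⌈5050/1750⌉ = 3.
At least 3 discs are required, but only 2 are allowed.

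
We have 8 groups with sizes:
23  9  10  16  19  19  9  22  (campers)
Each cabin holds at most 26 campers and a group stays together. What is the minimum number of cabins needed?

Total = 23 + 22 + 19 + 19 + 16 + 10 + 9 + 9 = 127 campers.
Lower bound: ⌈127/26⌉ = 5 cabins.
A packing using 6 cabins:
  cabin 1: 23 = 23
  cabin 2: 22 = 22
  cabin 3: 19 = 19
  cabin 4: 19 = 19
  cabin 5: 16 + 10 = 26
  cabin 6: 9 + 9 = 18
No arrangement into 5 cabins stays within capacity, so 6 is optimal.

6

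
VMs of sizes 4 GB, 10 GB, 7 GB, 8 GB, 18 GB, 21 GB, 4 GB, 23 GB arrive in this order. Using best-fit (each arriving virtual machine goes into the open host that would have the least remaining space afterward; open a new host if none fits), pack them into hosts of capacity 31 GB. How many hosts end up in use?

4

  4 → host 1 (new)  [load 4/31]
  10 → host 1  [load 14/31]
  7 → host 1  [load 21/31]
  8 → host 1  [load 29/31]
  18 → host 2 (new)  [load 18/31]
  21 → host 3 (new)  [load 21/31]
  4 → host 3  [load 25/31]
  23 → host 4 (new)  [load 23/31]
4 hosts opened.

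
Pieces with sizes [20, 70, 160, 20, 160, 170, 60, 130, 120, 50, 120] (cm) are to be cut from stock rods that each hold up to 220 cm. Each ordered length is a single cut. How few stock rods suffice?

Total = 170 + 160 + 160 + 130 + 120 + 120 + 70 + 60 + 50 + 20 + 20 = 1080 cm.
Lower bound: ⌈1080/220⌉ = 5 stock rods.
Also, 6 pieces each exceed 110 cm, and no two of those can share a stock rod, so at least 6 stock rods are needed.
A packing using 6 stock rods:
  stock rod 1: 170 + 50 = 220
  stock rod 2: 160 + 60 = 220
  stock rod 3: 160 + 20 + 20 = 200
  stock rod 4: 130 + 70 = 200
  stock rod 5: 120 = 120
  stock rod 6: 120 = 120
This matches the lower bound, so 6 is optimal.

6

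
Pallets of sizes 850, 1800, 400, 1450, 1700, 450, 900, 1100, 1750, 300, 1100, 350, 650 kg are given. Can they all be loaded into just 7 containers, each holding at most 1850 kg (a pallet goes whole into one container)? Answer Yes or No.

No

Total = 12800 kg; ⌈12800/1850⌉ = 7.
The bound of 7 does not rule out 7, but exhaustive search shows no assignment into 7 containers of capacity 1850 kg exists — the minimum is 8.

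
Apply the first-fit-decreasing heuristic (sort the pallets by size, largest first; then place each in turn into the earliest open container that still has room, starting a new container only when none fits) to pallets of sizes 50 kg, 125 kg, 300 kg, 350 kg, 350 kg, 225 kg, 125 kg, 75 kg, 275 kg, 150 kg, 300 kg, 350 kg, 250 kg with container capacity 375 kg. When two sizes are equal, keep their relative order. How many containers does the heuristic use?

9

Sorted descending: 350, 350, 350, 300, 300, 275, 250, 225, 150, 125, 125, 75, 50.
  350 → container 1 (new)  [load 350/375]
  350 → container 2 (new)  [load 350/375]
  350 → container 3 (new)  [load 350/375]
  300 → container 4 (new)  [load 300/375]
  300 → container 5 (new)  [load 300/375]
  275 → container 6 (new)  [load 275/375]
  250 → container 7 (new)  [load 250/375]
  225 → container 8 (new)  [load 225/375]
  150 → container 8  [load 375/375]
  125 → container 7  [load 375/375]
  125 → container 9 (new)  [load 125/375]
  75 → container 4  [load 375/375]
  50 → container 5  [load 350/375]
9 containers opened.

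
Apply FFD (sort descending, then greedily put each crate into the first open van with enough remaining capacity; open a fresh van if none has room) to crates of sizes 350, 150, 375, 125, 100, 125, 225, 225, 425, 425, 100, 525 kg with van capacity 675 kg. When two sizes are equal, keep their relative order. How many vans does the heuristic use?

Sorted descending: 525, 425, 425, 375, 350, 225, 225, 150, 125, 125, 100, 100.
  525 → van 1 (new)  [load 525/675]
  425 → van 2 (new)  [load 425/675]
  425 → van 3 (new)  [load 425/675]
  375 → van 4 (new)  [load 375/675]
  350 → van 5 (new)  [load 350/675]
  225 → van 2  [load 650/675]
  225 → van 3  [load 650/675]
  150 → van 1  [load 675/675]
  125 → van 4  [load 500/675]
  125 → van 4  [load 625/675]
  100 → van 5  [load 450/675]
  100 → van 5  [load 550/675]
5 vans opened.

5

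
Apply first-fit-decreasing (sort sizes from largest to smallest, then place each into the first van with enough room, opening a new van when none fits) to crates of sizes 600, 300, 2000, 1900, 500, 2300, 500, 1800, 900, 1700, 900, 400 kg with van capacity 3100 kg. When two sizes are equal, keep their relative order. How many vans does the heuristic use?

Sorted descending: 2300, 2000, 1900, 1800, 1700, 900, 900, 600, 500, 500, 400, 300.
  2300 → van 1 (new)  [load 2300/3100]
  2000 → van 2 (new)  [load 2000/3100]
  1900 → van 3 (new)  [load 1900/3100]
  1800 → van 4 (new)  [load 1800/3100]
  1700 → van 5 (new)  [load 1700/3100]
  900 → van 2  [load 2900/3100]
  900 → van 3  [load 2800/3100]
  600 → van 1  [load 2900/3100]
  500 → van 4  [load 2300/3100]
  500 → van 4  [load 2800/3100]
  400 → van 5  [load 2100/3100]
  300 → van 3  [load 3100/3100]
5 vans opened.

5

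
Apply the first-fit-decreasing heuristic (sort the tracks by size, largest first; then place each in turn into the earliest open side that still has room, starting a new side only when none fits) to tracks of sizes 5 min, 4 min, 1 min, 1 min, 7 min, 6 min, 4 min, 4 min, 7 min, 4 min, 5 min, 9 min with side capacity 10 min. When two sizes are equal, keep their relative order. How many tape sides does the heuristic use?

7

Sorted descending: 9, 7, 7, 6, 5, 5, 4, 4, 4, 4, 1, 1.
  9 → side 1 (new)  [load 9/10]
  7 → side 2 (new)  [load 7/10]
  7 → side 3 (new)  [load 7/10]
  6 → side 4 (new)  [load 6/10]
  5 → side 5 (new)  [load 5/10]
  5 → side 5  [load 10/10]
  4 → side 4  [load 10/10]
  4 → side 6 (new)  [load 4/10]
  4 → side 6  [load 8/10]
  4 → side 7 (new)  [load 4/10]
  1 → side 1  [load 10/10]
  1 → side 2  [load 8/10]
7 tape sides opened.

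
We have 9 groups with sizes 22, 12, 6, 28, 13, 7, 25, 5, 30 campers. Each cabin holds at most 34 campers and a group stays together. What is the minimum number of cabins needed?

Total = 30 + 28 + 25 + 22 + 13 + 12 + 7 + 6 + 5 = 148 campers.
Lower bound: ⌈148/34⌉ = 5 cabins.
A packing using 5 cabins:
  cabin 1: 30 = 30
  cabin 2: 28 + 6 = 34
  cabin 3: 25 + 7 = 32
  cabin 4: 22 + 12 = 34
  cabin 5: 13 + 5 = 18
This matches the lower bound, so 5 is optimal.

5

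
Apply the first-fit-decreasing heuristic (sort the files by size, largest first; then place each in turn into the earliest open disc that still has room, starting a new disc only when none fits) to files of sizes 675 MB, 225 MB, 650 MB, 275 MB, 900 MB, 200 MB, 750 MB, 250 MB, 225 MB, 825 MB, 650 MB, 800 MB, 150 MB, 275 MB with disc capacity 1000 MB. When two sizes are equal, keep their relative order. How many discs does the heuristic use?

8

Sorted descending: 900, 825, 800, 750, 675, 650, 650, 275, 275, 250, 225, 225, 200, 150.
  900 → disc 1 (new)  [load 900/1000]
  825 → disc 2 (new)  [load 825/1000]
  800 → disc 3 (new)  [load 800/1000]
  750 → disc 4 (new)  [load 750/1000]
  675 → disc 5 (new)  [load 675/1000]
  650 → disc 6 (new)  [load 650/1000]
  650 → disc 7 (new)  [load 650/1000]
  275 → disc 5  [load 950/1000]
  275 → disc 6  [load 925/1000]
  250 → disc 4  [load 1000/1000]
  225 → disc 7  [load 875/1000]
  225 → disc 8 (new)  [load 225/1000]
  200 → disc 3  [load 1000/1000]
  150 → disc 2  [load 975/1000]
8 discs opened.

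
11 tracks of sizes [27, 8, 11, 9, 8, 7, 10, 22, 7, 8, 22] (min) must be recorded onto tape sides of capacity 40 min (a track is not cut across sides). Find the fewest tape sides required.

4

Total = 27 + 22 + 22 + 11 + 10 + 9 + 8 + 8 + 8 + 7 + 7 = 139 min.
Lower bound: ⌈139/40⌉ = 4 tape sides.
A packing using 4 tape sides:
  side 1: 27 + 11 = 38
  side 2: 22 + 10 + 8 = 40
  side 3: 22 + 9 + 8 = 39
  side 4: 8 + 7 + 7 = 22
This matches the lower bound, so 4 is optimal.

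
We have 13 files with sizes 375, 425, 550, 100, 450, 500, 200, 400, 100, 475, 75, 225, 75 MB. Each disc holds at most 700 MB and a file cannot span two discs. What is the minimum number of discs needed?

7

Total = 550 + 500 + 475 + 450 + 425 + 400 + 375 + 225 + 200 + 100 + 100 + 75 + 75 = 3950 MB.
Lower bound: ⌈3950/700⌉ = 6 discs.
Also, 7 files each exceed 350 MB, and no two of those can share a disc, so at least 7 discs are needed.
A packing using 7 discs:
  disc 1: 550 + 100 = 650
  disc 2: 500 + 200 = 700
  disc 3: 475 + 225 = 700
  disc 4: 450 + 100 + 75 + 75 = 700
  disc 5: 425 = 425
  disc 6: 400 = 400
  disc 7: 375 = 375
This matches the lower bound, so 7 is optimal.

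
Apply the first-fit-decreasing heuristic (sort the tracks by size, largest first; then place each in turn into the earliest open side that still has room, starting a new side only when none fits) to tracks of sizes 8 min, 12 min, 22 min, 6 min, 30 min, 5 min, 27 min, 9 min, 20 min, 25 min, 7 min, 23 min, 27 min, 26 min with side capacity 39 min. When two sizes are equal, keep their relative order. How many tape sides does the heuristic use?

8

Sorted descending: 30, 27, 27, 26, 25, 23, 22, 20, 12, 9, 8, 7, 6, 5.
  30 → side 1 (new)  [load 30/39]
  27 → side 2 (new)  [load 27/39]
  27 → side 3 (new)  [load 27/39]
  26 → side 4 (new)  [load 26/39]
  25 → side 5 (new)  [load 25/39]
  23 → side 6 (new)  [load 23/39]
  22 → side 7 (new)  [load 22/39]
  20 → side 8 (new)  [load 20/39]
  12 → side 2  [load 39/39]
  9 → side 1  [load 39/39]
  8 → side 3  [load 35/39]
  7 → side 4  [load 33/39]
  6 → side 4  [load 39/39]
  5 → side 5  [load 30/39]
8 tape sides opened.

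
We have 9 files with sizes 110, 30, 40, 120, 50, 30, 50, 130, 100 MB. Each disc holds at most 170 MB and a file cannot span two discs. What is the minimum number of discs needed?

4

Total = 130 + 120 + 110 + 100 + 50 + 50 + 40 + 30 + 30 = 660 MB.
Lower bound: ⌈660/170⌉ = 4 discs.
A packing using 4 discs:
  disc 1: 130 + 40 = 170
  disc 2: 120 + 50 = 170
  disc 3: 110 + 50 = 160
  disc 4: 100 + 30 + 30 = 160
This matches the lower bound, so 4 is optimal.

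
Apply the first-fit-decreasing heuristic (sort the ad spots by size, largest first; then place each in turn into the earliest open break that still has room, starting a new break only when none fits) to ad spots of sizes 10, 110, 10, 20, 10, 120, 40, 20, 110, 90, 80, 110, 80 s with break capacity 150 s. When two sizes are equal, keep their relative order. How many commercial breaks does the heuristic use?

Sorted descending: 120, 110, 110, 110, 90, 80, 80, 40, 20, 20, 10, 10, 10.
  120 → break 1 (new)  [load 120/150]
  110 → break 2 (new)  [load 110/150]
  110 → break 3 (new)  [load 110/150]
  110 → break 4 (new)  [load 110/150]
  90 → break 5 (new)  [load 90/150]
  80 → break 6 (new)  [load 80/150]
  80 → break 7 (new)  [load 80/150]
  40 → break 2  [load 150/150]
  20 → break 1  [load 140/150]
  20 → break 3  [load 130/150]
  10 → break 1  [load 150/150]
  10 → break 3  [load 140/150]
  10 → break 3  [load 150/150]
7 commercial breaks opened.

7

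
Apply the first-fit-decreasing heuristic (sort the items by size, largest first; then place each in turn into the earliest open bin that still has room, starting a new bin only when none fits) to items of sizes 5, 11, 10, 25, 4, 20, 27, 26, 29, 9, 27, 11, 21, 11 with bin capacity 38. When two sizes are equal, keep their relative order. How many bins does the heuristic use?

7

Sorted descending: 29, 27, 27, 26, 25, 21, 20, 11, 11, 11, 10, 9, 5, 4.
  29 → bin 1 (new)  [load 29/38]
  27 → bin 2 (new)  [load 27/38]
  27 → bin 3 (new)  [load 27/38]
  26 → bin 4 (new)  [load 26/38]
  25 → bin 5 (new)  [load 25/38]
  21 → bin 6 (new)  [load 21/38]
  20 → bin 7 (new)  [load 20/38]
  11 → bin 2  [load 38/38]
  11 → bin 3  [load 38/38]
  11 → bin 4  [load 37/38]
  10 → bin 5  [load 35/38]
  9 → bin 1  [load 38/38]
  5 → bin 6  [load 26/38]
  4 → bin 6  [load 30/38]
7 bins opened.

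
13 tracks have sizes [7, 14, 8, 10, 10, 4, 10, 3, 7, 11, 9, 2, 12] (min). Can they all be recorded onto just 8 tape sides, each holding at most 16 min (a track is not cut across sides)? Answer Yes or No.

Yes

A valid assignment using 8 tape sides:
  side 1: 14 + 2 = 16
  side 2: 12 + 4 = 16
  side 3: 11 + 3 = 14
  side 4: 10 = 10
  side 5: 10 = 10
  side 6: 10 = 10
  side 7: 9 + 7 = 16
  side 8: 8 + 7 = 15
Every load is within 16 min, so 8 tape sides suffice.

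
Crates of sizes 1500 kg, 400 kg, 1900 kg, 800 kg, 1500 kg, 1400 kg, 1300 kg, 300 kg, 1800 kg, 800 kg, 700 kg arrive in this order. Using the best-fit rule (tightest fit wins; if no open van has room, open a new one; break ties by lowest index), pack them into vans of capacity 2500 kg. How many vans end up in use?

6

  1500 → van 1 (new)  [load 1500/2500]
  400 → van 1  [load 1900/2500]
  1900 → van 2 (new)  [load 1900/2500]
  800 → van 3 (new)  [load 800/2500]
  1500 → van 3  [load 2300/2500]
  1400 → van 4 (new)  [load 1400/2500]
  1300 → van 5 (new)  [load 1300/2500]
  300 → van 1  [load 2200/2500]
  1800 → van 6 (new)  [load 1800/2500]
  800 → van 4  [load 2200/2500]
  700 → van 6  [load 2500/2500]
6 vans opened.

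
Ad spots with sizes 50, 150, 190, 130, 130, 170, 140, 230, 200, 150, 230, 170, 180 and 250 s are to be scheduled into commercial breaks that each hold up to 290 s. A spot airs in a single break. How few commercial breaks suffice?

11

Total = 250 + 230 + 230 + 200 + 190 + 180 + 170 + 170 + 150 + 150 + 140 + 130 + 130 + 50 = 2370 s.
Lower bound: ⌈2370/290⌉ = 9 commercial breaks.
Also, 10 ad spots each exceed 145 s, and no two of those can share a break, so at least 10 commercial breaks are needed.
A packing using 11 commercial breaks:
  break 1: 250 = 250
  break 2: 230 + 50 = 280
  break 3: 230 = 230
  break 4: 200 = 200
  break 5: 190 = 190
  break 6: 180 = 180
  break 7: 170 = 170
  break 8: 170 = 170
  break 9: 150 + 140 = 290
  break 10: 150 + 130 = 280
  break 11: 130 = 130
No arrangement into 10 commercial breaks stays within capacity, so 11 is optimal.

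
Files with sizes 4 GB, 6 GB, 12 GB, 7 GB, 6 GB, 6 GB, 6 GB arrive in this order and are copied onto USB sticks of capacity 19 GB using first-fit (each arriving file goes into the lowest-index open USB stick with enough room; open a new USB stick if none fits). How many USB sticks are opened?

  4 → USB stick 1 (new)  [load 4/19]
  6 → USB stick 1  [load 10/19]
  12 → USB stick 2 (new)  [load 12/19]
  7 → USB stick 1  [load 17/19]
  6 → USB stick 2  [load 18/19]
  6 → USB stick 3 (new)  [load 6/19]
  6 → USB stick 3  [load 12/19]
3 USB sticks opened.

3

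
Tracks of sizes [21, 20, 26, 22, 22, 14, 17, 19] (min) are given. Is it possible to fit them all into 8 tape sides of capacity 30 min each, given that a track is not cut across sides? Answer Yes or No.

Yes

A valid assignment using 8 tape sides:
  side 1: 26 = 26
  side 2: 22 = 22
  side 3: 22 = 22
  side 4: 21 = 21
  side 5: 20 = 20
  side 6: 19 = 19
  side 7: 17 = 17
  side 8: 14 = 14
Every load is within 30 min, so 8 tape sides suffice.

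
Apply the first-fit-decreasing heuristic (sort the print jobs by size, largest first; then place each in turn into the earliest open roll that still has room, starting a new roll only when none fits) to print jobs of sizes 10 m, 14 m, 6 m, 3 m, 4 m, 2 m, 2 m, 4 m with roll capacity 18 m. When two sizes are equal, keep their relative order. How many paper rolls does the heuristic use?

Sorted descending: 14, 10, 6, 4, 4, 3, 2, 2.
  14 → roll 1 (new)  [load 14/18]
  10 → roll 2 (new)  [load 10/18]
  6 → roll 2  [load 16/18]
  4 → roll 1  [load 18/18]
  4 → roll 3 (new)  [load 4/18]
  3 → roll 3  [load 7/18]
  2 → roll 2  [load 18/18]
  2 → roll 3  [load 9/18]
3 paper rolls opened.

3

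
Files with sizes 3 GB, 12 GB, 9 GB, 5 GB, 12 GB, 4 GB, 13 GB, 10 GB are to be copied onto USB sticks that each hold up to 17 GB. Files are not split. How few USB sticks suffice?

Total = 13 + 12 + 12 + 10 + 9 + 5 + 4 + 3 = 68 GB.
Lower bound: ⌈68/17⌉ = 4 USB sticks.
Also, 5 files each exceed 17/2 GB, and no two of those can share a USB stick, so at least 5 USB sticks are needed.
A packing using 5 USB sticks:
  USB stick 1: 13 + 4 = 17
  USB stick 2: 12 + 5 = 17
  USB stick 3: 12 + 3 = 15
  USB stick 4: 10 = 10
  USB stick 5: 9 = 9
This matches the lower bound, so 5 is optimal.

5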